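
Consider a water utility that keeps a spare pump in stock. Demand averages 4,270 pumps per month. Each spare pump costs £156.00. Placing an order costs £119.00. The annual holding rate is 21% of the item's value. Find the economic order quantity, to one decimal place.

Annual demand D = 4,270 × 12 = 51,240.
Holding cost H = 0.21 × £156.00 = £32.7600 per unit per year.
EOQ = √(2DS / H) = √(2 × 51,240 × 119 / 32.76).
= √(12,195,120 / 32.76) = √372,256.4103 ≈ 610.128.

Q* ≈ 610.1 pumps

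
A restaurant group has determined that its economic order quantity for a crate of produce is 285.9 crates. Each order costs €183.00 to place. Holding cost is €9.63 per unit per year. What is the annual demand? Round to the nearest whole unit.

D ≈ 2,151 crates per year

Invert the EOQ relation Q*² = 2DS/H.
From Q* = √(2DS/H): D = Q*²H / (2S) = 285.9² × 9.63 / (2 × 183) = 2150.669.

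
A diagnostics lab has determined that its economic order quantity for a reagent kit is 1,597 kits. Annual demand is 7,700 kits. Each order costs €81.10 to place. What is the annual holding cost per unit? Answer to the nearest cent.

Squaring Q* = √(2DS/H) gives Q*² = 2DS/H.
From Q* = √(2DS/H): H = 2DS / Q*² = 2 × 7,700 × 81.1 / 1,597² = 0.4897.

H ≈ €0.49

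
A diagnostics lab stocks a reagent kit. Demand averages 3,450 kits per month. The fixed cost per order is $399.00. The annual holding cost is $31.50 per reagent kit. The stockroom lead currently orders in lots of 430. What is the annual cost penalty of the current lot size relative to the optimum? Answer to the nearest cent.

Annual demand D = 3,450 × 12 = 41,400.
EOQ = √(2DS/H) = √(2 × 41,400 × 399 / 31.5) ≈ 1024.11.
Cost at Q* = (D/Q*)S + (Q*/2)H = √(2DSH) ≈ $32,259.45.
Cost at Q = 430: (41,400/430)×399 + (430/2)×31.5 = $38,415.35 + $6,772.50 = $45,187.85.
Excess = $45,187.85 − $32,259.45 = $12,928.40.

Extra cost ≈ $12,928.40 per year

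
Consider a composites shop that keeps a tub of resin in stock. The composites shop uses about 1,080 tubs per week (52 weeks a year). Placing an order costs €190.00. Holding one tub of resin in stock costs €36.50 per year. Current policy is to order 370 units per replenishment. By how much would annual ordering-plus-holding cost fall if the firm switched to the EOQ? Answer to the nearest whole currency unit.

Annual demand D = 1,080 × 52 = 56,160.
EOQ = √(2DS/H) = √(2 × 56,160 × 190 / 36.5) ≈ 764.64.
Cost at Q* = (D/Q*)S + (Q*/2)H = √(2DSH) ≈ €27,909.48.
Cost at Q = 370: (56,160/370)×190 + (370/2)×36.5 = €28,838.92 + €6,752.50 = €35,591.42.
Excess = €35,591.42 − €27,909.48 = €7,681.94.

Extra cost ≈ €7,682 per year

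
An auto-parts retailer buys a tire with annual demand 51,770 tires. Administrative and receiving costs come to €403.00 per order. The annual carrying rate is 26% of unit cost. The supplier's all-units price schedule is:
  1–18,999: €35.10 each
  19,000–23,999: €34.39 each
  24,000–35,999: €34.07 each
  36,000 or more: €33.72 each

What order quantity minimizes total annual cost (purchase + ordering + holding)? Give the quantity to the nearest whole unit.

Q* ≈ 2,138 tires

Holding cost per unit per year at price C is H = 0.26·C.
Candidates are each tier's EOQ (if it falls in that tier) and each price-break quantity.
EOQ at €35.10 = 2138.3 (feasible in tier 1): TC = 51,770×€35.10 + (51,770/2138.3)×403 + (2138.3/2)×0.26×€35.10 = €1,836,641.02.
EOQ at €34.39 = 2160.2 < 19000, so use break Q=19000: TC = 51,770×€34.39 + (51,770/19000.0)×403 + (19000.0/2)×0.26×€34.39 = €1,866,411.67.
EOQ at €34.07 = 2170.4 < 24000, so use break Q=24000: TC = 51,770×€34.07 + (51,770/24000.0)×403 + (24000.0/2)×0.26×€34.07 = €1,870,971.60.
EOQ at €33.72 = 2181.6 < 36000, so use break Q=36000: TC = 51,770×€33.72 + (51,770/36000.0)×403 + (36000.0/2)×0.26×€33.72 = €1,904,073.54.
Lowest total cost is €1,836,641.02 at Q = 2138.3.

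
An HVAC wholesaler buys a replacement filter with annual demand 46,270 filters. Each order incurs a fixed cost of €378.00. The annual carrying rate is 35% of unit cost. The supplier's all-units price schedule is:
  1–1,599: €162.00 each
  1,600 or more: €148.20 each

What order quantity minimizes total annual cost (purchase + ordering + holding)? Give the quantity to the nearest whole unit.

Holding cost per unit per year at price C is H = 0.35·C.
Candidates are each tier's EOQ (if it falls in that tier) and each price-break quantity.
EOQ at €162.00 = 785.5 (feasible in tier 1): TC = 46,270×€162.00 + (46,270/785.5)×378 + (785.5/2)×0.35×€162.00 = €7,540,275.07.
EOQ at €148.20 = 821.2 < 1600, so use break Q=1600: TC = 46,270×€148.20 + (46,270/1600.0)×378 + (1600.0/2)×0.35×€148.20 = €6,909,641.29.
Lowest total cost is €6,909,641.29 at Q = 1600.0.

Q* ≈ 1,600 filters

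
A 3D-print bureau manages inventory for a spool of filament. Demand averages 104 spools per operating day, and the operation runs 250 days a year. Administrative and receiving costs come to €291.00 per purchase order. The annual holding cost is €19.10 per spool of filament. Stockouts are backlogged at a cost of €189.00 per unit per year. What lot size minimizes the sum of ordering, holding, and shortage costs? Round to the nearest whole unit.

Annual demand D = 104 × 250 = 26,000.
With planned backorders, Q* = √(2DS/H) · √((H+B)/B).
√(2DS/H) = √(2 × 26,000 × 291 / 19.1) = 890.085.
√((H+B)/B) = √((19.1+189)/189) = 1.0493.
Q* ≈ 933.978.

Q* ≈ 934 spools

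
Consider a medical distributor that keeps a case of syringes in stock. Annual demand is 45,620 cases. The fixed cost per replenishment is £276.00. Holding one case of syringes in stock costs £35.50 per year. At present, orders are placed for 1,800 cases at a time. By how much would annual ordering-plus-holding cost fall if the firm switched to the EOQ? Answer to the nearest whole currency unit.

EOQ = √(2DS/H) = √(2 × 45,620 × 276 / 35.5) ≈ 842.23.
Cost at Q* = (D/Q*)S + (Q*/2)H = √(2DSH) ≈ £29,899.32.
Cost at Q = 1,800: (45,620/1,800)×276 + (1,800/2)×35.5 = £6,995.07 + £31,950.00 = £38,945.07.
Excess = £38,945.07 − £29,899.32 = £9,045.74.

Extra cost ≈ £9,046 per year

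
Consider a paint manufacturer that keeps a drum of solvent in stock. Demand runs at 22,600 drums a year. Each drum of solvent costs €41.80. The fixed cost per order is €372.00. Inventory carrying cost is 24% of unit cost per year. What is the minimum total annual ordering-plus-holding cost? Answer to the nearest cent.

Holding cost H = 0.24 × €41.80 = €10.0320 per unit per year.
The optimal lot size = √(2DS/H) = √(2 × 22,600 × 372 / 10.032) ≈ 1294.63.
At Q*, ordering cost (D/Q*)S equals holding cost (Q*/2)H, each = √(DSH/2).
Minimum total = √(2DSH) = √(2 × 22,600 × 372 × 10.032) ≈ 12987.766.

TC* ≈ €12,987.77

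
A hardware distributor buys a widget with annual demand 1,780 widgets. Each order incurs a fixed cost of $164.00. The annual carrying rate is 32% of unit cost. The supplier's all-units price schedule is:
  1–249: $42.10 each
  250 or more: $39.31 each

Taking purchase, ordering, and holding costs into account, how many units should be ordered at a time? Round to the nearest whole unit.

Holding cost per unit per year at price C is H = 0.32·C.
For each price level, check whether its EOQ is feasible; otherwise the best quantity at that price is the breakpoint.
EOQ at $42.10 = 208.2 (feasible in tier 1): TC = 1,780×$42.10 + (1,780/208.2)×164 + (208.2/2)×0.32×$42.10 = $77,742.55.
EOQ at $39.31 = 215.4 < 250, so use break Q=250: TC = 1,780×$39.31 + (1,780/250.0)×164 + (250.0/2)×0.32×$39.31 = $72,711.88.
Lowest total cost is $72,711.88 at Q = 250.0.

Q* ≈ 250 widgets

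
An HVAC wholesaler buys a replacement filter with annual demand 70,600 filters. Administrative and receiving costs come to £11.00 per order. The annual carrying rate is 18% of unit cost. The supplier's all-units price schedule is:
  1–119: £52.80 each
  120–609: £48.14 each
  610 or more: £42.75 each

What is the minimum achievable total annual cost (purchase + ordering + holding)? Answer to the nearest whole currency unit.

Holding cost per unit per year at price C is H = 0.18·C.
For each price level, check whether its EOQ is feasible; otherwise the best quantity at that price is the breakpoint.
Tier 1 (£52.80): EOQ = 404.3 exceeds tier's upper bound 119, so this tier is dominated.
EOQ at £48.14 = 423.4 (feasible in tier 2): TC = 70,600×£48.14 + (70,600/423.4)×11 + (423.4/2)×0.18×£48.14 = £3,402,352.62.
EOQ at £42.75 = 449.3 < 610, so use break Q=610: TC = 70,600×£42.75 + (70,600/610.0)×11 + (610.0/2)×0.18×£42.75 = £3,021,770.09.
Lowest total cost among the candidates is at Q = 610.0.

TC* ≈ £3,021,770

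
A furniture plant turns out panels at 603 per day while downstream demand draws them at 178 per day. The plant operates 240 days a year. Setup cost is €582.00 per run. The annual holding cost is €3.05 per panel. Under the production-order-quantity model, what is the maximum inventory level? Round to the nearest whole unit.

Annual demand D = 178 × 240 = 42,720.
Production build-up factor (1 − d/p) = 1 − 178/603 = 0.7048.
Q* = √(2DS / (H(1 − d/p))) = √(2 × 42,720 × 582 / (3.05 × 0.7048)).
= √(49,726,080 / 2.1497) ≈ 4809.571.
Maximum inventory = Q*(1 − d/p) = 4809.571 × 0.7048 ≈ 3389.831.

I_max ≈ 3,390 panels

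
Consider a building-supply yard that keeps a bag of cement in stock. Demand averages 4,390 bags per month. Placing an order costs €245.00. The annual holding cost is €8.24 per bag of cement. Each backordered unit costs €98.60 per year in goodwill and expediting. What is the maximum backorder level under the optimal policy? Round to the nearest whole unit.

Annual demand D = 4,390 × 12 = 52,680.
With planned backorders, Q* = √(2DS/H) · √((H+B)/B).
√(2DS/H) = √(2 × 52,680 × 245 / 8.24) = 1769.935.
√((H+B)/B) = √((8.24+98.6)/98.6) = 1.0409.
Q* ≈ 1842.408.
S* = Q* · H/(H+B) = 1842.408 × 8.24/106.84 ≈ 142.095.

S* ≈ 142 bags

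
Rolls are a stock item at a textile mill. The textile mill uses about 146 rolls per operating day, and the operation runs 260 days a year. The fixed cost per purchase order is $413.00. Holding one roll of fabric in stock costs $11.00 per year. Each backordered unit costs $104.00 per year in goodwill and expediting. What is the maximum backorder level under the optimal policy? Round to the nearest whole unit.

Annual demand D = 146 × 260 = 37,960.
With planned backorders, Q* = √(2DS/H) · √((H+B)/B).
√(2DS/H) = √(2 × 37,960 × 413 / 11) = 1688.328.
√((H+B)/B) = √((11+104)/104) = 1.0516.
Q* ≈ 1775.371.
S* = Q* · H/(H+B) = 1775.371 × 11/115 ≈ 169.818.

S* ≈ 170 rolls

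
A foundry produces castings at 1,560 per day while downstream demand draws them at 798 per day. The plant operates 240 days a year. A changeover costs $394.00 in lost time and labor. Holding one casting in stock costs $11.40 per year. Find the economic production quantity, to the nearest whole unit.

Q* ≈ 5,206 castings

Annual demand D = 798 × 240 = 191,520.
Production build-up factor (1 − d/p) = 1 − 798/1,560 = 0.4885.
Q* = √(2DS / (H(1 − d/p))) = √(2 × 191,520 × 394 / (11.4 × 0.4885)).
= √(150,917,760 / 5.5685) ≈ 5205.981.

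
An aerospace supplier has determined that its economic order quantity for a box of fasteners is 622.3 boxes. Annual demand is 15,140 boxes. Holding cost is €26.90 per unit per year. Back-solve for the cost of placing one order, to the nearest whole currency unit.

S ≈ €344

Squaring Q* = √(2DS/H) gives Q*² = 2DS/H.
From Q* = √(2DS/H): S = Q*²H / (2D) = 622.3² × 26.9 / (2 × 15,140) = 344.0298.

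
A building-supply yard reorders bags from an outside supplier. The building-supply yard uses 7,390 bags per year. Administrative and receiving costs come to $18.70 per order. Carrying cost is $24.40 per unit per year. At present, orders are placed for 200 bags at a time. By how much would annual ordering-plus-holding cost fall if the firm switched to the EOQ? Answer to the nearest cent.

Extra cost ≈ $534.08 per year

EOQ = √(2DS/H) = √(2 × 7,390 × 18.7 / 24.4) ≈ 106.43.
Cost at Q* = (D/Q*)S + (Q*/2)H = √(2DSH) ≈ $2,596.89.
Cost at Q = 200: (7,390/200)×18.7 + (200/2)×24.4 = $690.97 + $2,440.00 = $3,130.97.
Excess = $3,130.97 − $2,596.89 = $534.08.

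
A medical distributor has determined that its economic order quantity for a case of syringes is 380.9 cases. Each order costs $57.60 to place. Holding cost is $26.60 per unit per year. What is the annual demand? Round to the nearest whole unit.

Invert the EOQ relation Q*² = 2DS/H.
From Q* = √(2DS/H): D = Q*²H / (2S) = 380.9² × 26.6 / (2 × 57.6) = 33500.486.

D ≈ 33,500 cases per year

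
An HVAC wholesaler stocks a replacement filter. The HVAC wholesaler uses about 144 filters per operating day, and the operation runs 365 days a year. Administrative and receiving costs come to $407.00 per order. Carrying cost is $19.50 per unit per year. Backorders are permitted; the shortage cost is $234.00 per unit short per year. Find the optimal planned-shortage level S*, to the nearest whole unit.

S* ≈ 119 filters

Annual demand D = 144 × 365 = 52,560.
With planned backorders, Q* = √(2DS/H) · √((H+B)/B).
√(2DS/H) = √(2 × 52,560 × 407 / 19.5) = 1481.230.
√((H+B)/B) = √((19.5+234)/234) = 1.0408.
Q* ≈ 1541.713.
S* = Q* · H/(H+B) = 1541.713 × 19.5/253.5 ≈ 118.593.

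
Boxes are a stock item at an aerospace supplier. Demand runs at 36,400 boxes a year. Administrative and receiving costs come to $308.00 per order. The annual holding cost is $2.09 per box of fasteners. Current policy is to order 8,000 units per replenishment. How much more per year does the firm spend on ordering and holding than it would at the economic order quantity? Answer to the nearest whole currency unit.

EOQ = √(2DS/H) = √(2 × 36,400 × 308 / 2.09) ≈ 3275.43.
Cost at Q* = (D/Q*)S + (Q*/2)H = √(2DSH) ≈ $6,845.64.
Cost at Q = 8,000: (36,400/8,000)×308 + (8,000/2)×2.09 = $1,401.40 + $8,360.00 = $9,761.40.
Excess = $9,761.40 − $6,845.64 = $2,915.76.

Extra cost ≈ $2,916 per year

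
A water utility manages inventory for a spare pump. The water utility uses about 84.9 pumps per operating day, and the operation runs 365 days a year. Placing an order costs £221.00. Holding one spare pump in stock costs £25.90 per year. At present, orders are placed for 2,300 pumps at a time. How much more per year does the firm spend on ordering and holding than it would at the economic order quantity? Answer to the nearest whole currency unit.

Annual demand D = 84.9 × 365 = 30,988.5.
EOQ = √(2DS/H) = √(2 × 30,988.5 × 221 / 25.9) ≈ 727.21.
Cost at Q* = (D/Q*)S + (Q*/2)H = √(2DSH) ≈ £18,834.81.
Cost at Q = 2,300: (30,988.5/2,300)×221 + (2,300/2)×25.9 = £2,977.59 + £29,785.00 = £32,762.59.
Excess = £32,762.59 − £18,834.81 = £13,927.78.

Extra cost ≈ £13,928 per year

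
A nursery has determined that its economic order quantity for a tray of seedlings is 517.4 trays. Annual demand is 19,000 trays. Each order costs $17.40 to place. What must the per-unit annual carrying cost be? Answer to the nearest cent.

H ≈ $2.47

The basic EOQ model gives Q* = √(2DS/H); rearrange for the unknown.
From Q* = √(2DS/H): H = 2DS / Q*² = 2 × 19,000 × 17.4 / 517.4² = 2.4699.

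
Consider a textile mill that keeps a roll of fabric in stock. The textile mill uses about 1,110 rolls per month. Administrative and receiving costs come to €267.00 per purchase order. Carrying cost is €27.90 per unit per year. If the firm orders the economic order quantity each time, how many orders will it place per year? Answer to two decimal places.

N ≈ 26.38 orders per year

Annual demand D = 1,110 × 12 = 13,320.
The optimal lot size = √(2DS/H) = √(2 × 13,320 × 267 / 27.9) ≈ 504.92.
Orders per year = D / Q* = 13,320 / 504.92 ≈ 26.381.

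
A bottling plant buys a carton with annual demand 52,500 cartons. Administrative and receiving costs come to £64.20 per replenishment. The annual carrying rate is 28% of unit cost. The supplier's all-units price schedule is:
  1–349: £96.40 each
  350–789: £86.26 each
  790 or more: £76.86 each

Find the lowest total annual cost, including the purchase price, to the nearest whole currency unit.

Holding cost per unit per year at price C is H = 0.28·C.
Evaluate total cost at each tier's feasible EOQ or, if the EOQ is below the tier, at the tier's minimum quantity.
Tier 1 (£96.40): EOQ = 499.7 exceeds tier's upper bound 349, so this tier is dominated.
EOQ at £86.26 = 528.3 (feasible in tier 2): TC = 52,500×£86.26 + (52,500/528.3)×64.2 + (528.3/2)×0.28×£86.26 = £4,541,409.86.
EOQ at £76.86 = 559.7 < 790, so use break Q=790: TC = 52,500×£76.86 + (52,500/790.0)×64.2 + (790.0/2)×0.28×£76.86 = £4,047,917.17.
Lowest total cost among the candidates is at Q = 790.0.

TC* ≈ £4,047,917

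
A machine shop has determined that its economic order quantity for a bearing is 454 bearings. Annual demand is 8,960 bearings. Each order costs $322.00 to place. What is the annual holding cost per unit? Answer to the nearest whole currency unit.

The basic EOQ model gives Q* = √(2DS/H); rearrange for the unknown.
From Q* = √(2DS/H): H = 2DS / Q*² = 2 × 8,960 × 322 / 454² = 27.9951.

H ≈ $28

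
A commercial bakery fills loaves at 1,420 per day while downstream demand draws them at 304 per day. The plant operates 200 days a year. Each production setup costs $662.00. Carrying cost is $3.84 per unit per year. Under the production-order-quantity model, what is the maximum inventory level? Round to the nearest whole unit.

Annual demand D = 304 × 200 = 60,800.
Production build-up factor (1 − d/p) = 1 − 304/1,420 = 0.7859.
Q* = √(2DS / (H(1 − d/p))) = √(2 × 60,800 × 662 / (3.84 × 0.7859)).
= √(80,499,200 / 3.0179) ≈ 5164.666.
Maximum inventory = Q*(1 − d/p) = 5164.666 × 0.7859 ≈ 4058.991.

I_max ≈ 4,059 loaves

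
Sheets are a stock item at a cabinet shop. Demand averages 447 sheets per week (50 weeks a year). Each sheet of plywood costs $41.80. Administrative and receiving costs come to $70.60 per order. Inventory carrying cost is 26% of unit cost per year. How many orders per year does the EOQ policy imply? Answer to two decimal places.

N ≈ 41.48 orders per year

Annual demand D = 447 × 50 = 22,350.
Holding cost H = 0.26 × $41.80 = $10.8680 per unit per year.
EOQ = √(2DS/H) = √(2 × 22,350 × 70.6 / 10.868) ≈ 538.87.
Orders per year = D / Q* = 22,350 / 538.87 ≈ 41.476.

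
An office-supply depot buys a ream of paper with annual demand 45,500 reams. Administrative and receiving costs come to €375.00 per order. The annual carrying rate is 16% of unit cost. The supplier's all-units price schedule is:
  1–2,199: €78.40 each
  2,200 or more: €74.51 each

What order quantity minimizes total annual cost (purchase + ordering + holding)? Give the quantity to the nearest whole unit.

Holding cost per unit per year at price C is H = 0.16·C.
Candidates are each tier's EOQ (if it falls in that tier) and each price-break quantity.
EOQ at €78.40 = 1649.4 (feasible in tier 1): TC = 45,500×€78.40 + (45,500/1649.4)×375 + (1649.4/2)×0.16×€78.40 = €3,587,889.71.
EOQ at €74.51 = 1691.9 < 2200, so use break Q=2200: TC = 45,500×€74.51 + (45,500/2200.0)×375 + (2200.0/2)×0.16×€74.51 = €3,411,074.44.
Lowest total cost is €3,411,074.44 at Q = 2200.0.

Q* ≈ 2,200 reams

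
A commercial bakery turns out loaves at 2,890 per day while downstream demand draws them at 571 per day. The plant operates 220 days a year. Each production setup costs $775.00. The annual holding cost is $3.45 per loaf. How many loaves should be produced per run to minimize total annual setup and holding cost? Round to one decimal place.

Q* ≈ 8,386.6 loaves

Annual demand D = 571 × 220 = 125,620.
Production build-up factor (1 − d/p) = 1 − 571/2,890 = 0.8024.
Q* = √(2DS / (H(1 − d/p))) = √(2 × 125,620 × 775 / (3.45 × 0.8024)).
= √(194,711,000 / 2.7684) ≈ 8386.567.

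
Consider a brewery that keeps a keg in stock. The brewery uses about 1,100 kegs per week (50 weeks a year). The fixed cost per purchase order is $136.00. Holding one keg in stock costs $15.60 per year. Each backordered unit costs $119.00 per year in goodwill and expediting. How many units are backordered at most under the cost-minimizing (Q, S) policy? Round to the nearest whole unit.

S* ≈ 121 kegs

Annual demand D = 1,100 × 50 = 55,000.
With planned backorders, Q* = √(2DS/H) · √((H+B)/B).
√(2DS/H) = √(2 × 55,000 × 136 / 15.6) = 979.272.
√((H+B)/B) = √((15.6+119)/119) = 1.0635.
Q* ≈ 1041.484.
S* = Q* · H/(H+B) = 1041.484 × 15.6/134.6 ≈ 120.707.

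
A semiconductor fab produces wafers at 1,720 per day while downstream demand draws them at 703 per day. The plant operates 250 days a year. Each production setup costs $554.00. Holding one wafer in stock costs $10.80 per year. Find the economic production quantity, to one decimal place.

Annual demand D = 703 × 250 = 175,750.
Production build-up factor (1 − d/p) = 1 − 703/1,720 = 0.5913.
Q* = √(2DS / (H(1 − d/p))) = √(2 × 175,750 × 554 / (10.8 × 0.5913)).
= √(194,731,000 / 6.3858) ≈ 5522.165.

Q* ≈ 5,522.2 wafers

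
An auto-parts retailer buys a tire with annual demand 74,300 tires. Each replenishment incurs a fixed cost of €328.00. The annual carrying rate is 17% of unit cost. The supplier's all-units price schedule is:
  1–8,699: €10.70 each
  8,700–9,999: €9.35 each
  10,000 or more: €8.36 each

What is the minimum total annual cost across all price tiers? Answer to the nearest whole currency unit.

TC* ≈ €630,691

Holding cost per unit per year at price C is H = 0.17·C.
Evaluate total cost at each tier's feasible EOQ or, if the EOQ is below the tier, at the tier's minimum quantity.
EOQ at €10.70 = 5176.4 (feasible in tier 1): TC = 74,300×€10.70 + (74,300/5176.4)×328 + (5176.4/2)×0.17×€10.70 = €804,425.92.
EOQ at €9.35 = 5537.5 < 8700, so use break Q=8700: TC = 74,300×€9.35 + (74,300/8700.0)×328 + (8700.0/2)×0.17×€9.35 = €704,420.52.
EOQ at €8.36 = 5856.2 < 10000, so use break Q=10000: TC = 74,300×€8.36 + (74,300/10000.0)×328 + (10000.0/2)×0.17×€8.36 = €630,691.04.
Lowest total cost among the candidates is at Q = 10000.0.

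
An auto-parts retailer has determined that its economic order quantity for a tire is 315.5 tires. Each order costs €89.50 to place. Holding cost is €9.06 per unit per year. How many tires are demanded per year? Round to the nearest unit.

Squaring Q* = √(2DS/H) gives Q*² = 2DS/H.
From Q* = √(2DS/H): D = Q*²H / (2S) = 315.5² × 9.06 / (2 × 89.5) = 5038.182.

D ≈ 5,038 tires per year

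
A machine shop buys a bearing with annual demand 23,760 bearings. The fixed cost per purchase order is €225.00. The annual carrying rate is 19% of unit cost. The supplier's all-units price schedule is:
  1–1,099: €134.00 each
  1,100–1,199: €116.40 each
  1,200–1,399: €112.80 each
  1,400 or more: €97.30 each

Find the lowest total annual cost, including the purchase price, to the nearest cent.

Holding cost per unit per year at price C is H = 0.19·C.
Candidates are each tier's EOQ (if it falls in that tier) and each price-break quantity.
EOQ at €134.00 = 648.0 (feasible in tier 1): TC = 23,760×€134.00 + (23,760/648.0)×225 + (648.0/2)×0.19×€134.00 = €3,200,339.04.
EOQ at €116.40 = 695.3 < 1100, so use break Q=1100: TC = 23,760×€116.40 + (23,760/1100.0)×225 + (1100.0/2)×0.19×€116.40 = €2,782,687.80.
EOQ at €112.80 = 706.3 < 1200, so use break Q=1200: TC = 23,760×€112.80 + (23,760/1200.0)×225 + (1200.0/2)×0.19×€112.80 = €2,697,442.20.
EOQ at €97.30 = 760.5 < 1400, so use break Q=1400: TC = 23,760×€97.30 + (23,760/1400.0)×225 + (1400.0/2)×0.19×€97.30 = €2,328,607.47.
Lowest total cost among the candidates is at Q = 1400.0.

TC* ≈ €2,328,607.47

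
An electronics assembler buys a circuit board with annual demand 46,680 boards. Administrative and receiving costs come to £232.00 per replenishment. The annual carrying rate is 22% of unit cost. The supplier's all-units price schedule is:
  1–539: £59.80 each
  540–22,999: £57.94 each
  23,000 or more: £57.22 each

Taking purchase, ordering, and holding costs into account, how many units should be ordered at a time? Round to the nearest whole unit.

Q* ≈ 1,304 boards

Holding cost per unit per year at price C is H = 0.22·C.
For each price level, check whether its EOQ is feasible; otherwise the best quantity at that price is the breakpoint.
Tier 1 (£59.80): EOQ = 1283.1 exceeds tier's upper bound 539, so this tier is dominated.
EOQ at £57.94 = 1303.5 (feasible in tier 2): TC = 46,680×£57.94 + (46,680/1303.5)×232 + (1303.5/2)×0.22×£57.94 = £2,721,255.14.
EOQ at £57.22 = 1311.7 < 23000, so use break Q=23000: TC = 46,680×£57.22 + (46,680/23000.0)×232 + (23000.0/2)×0.22×£57.22 = £2,816,267.06.
Lowest total cost is £2,721,255.14 at Q = 1303.5.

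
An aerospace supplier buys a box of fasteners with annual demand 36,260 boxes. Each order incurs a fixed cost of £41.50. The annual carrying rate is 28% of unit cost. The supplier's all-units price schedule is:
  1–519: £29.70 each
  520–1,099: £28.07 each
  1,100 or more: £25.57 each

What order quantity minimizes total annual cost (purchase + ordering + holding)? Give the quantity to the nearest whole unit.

Q* ≈ 1,100 boxes

Holding cost per unit per year at price C is H = 0.28·C.
Evaluate total cost at each tier's feasible EOQ or, if the EOQ is below the tier, at the tier's minimum quantity.
Tier 1 (£29.70): EOQ = 601.6 exceeds tier's upper bound 519, so this tier is dominated.
EOQ at £28.07 = 618.8 (feasible in tier 2): TC = 36,260×£28.07 + (36,260/618.8)×41.5 + (618.8/2)×0.28×£28.07 = £1,022,681.75.
EOQ at £25.57 = 648.3 < 1100, so use break Q=1100: TC = 36,260×£25.57 + (36,260/1100.0)×41.5 + (1100.0/2)×0.28×£25.57 = £932,473.97.
Lowest total cost is £932,473.97 at Q = 1100.0.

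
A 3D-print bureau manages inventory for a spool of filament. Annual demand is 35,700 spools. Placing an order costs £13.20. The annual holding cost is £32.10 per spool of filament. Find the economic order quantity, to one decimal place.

EOQ = √(2DS / H) = √(2 × 35,700 × 13.2 / 32.1).
= √(942,480 / 32.1) = √29,360.7477 ≈ 171.350.

Q* ≈ 171.3 spools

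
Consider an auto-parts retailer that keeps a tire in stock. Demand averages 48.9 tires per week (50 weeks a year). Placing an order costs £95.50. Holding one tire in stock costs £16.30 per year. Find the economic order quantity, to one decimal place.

Q* ≈ 169.3 tires

Annual demand D = 48.9 × 50 = 2,445.
EOQ = √(2DS / H) = √(2 × 2,445 × 95.5 / 16.3).
= √(466,995 / 16.3) = √28,650 ≈ 169.263.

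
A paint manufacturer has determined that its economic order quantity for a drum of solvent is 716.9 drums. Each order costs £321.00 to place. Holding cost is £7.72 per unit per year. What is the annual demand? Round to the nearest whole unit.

Squaring Q* = √(2DS/H) gives Q*² = 2DS/H.
From Q* = √(2DS/H): D = Q*²H / (2S) = 716.9² × 7.72 / (2 × 321) = 6180.156.

D ≈ 6,180 drums per year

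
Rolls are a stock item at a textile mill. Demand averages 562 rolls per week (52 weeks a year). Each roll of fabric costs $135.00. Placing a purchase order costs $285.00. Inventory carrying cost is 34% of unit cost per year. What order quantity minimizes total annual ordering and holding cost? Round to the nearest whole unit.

Q* ≈ 602 rolls

Annual demand D = 562 × 52 = 29,224.
Holding cost H = 0.34 × $135.00 = $45.9000 per unit per year.
EOQ = √(2DS / H) = √(2 × 29,224 × 285 / 45.9).
= √(16,657,680 / 45.9) = √362,912.4183 ≈ 602.422.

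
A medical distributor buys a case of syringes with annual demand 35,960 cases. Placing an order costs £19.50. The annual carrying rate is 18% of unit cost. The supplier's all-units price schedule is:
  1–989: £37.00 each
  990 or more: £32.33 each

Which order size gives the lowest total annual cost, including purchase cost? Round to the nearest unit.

Holding cost per unit per year at price C is H = 0.18·C.
Candidates are each tier's EOQ (if it falls in that tier) and each price-break quantity.
EOQ at £37.00 = 458.9 (feasible in tier 1): TC = 35,960×£37.00 + (35,960/458.9)×19.5 + (458.9/2)×0.18×£37.00 = £1,333,576.18.
EOQ at £32.33 = 490.9 < 990, so use break Q=990: TC = 35,960×£32.33 + (35,960/990.0)×19.5 + (990.0/2)×0.18×£32.33 = £1,166,175.71.
Lowest total cost is £1,166,175.71 at Q = 990.0.

Q* ≈ 990 cases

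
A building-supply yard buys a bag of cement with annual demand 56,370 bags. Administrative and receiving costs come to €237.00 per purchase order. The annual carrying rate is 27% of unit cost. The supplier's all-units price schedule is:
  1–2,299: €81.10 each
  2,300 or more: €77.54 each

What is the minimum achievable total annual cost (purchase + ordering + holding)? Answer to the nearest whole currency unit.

TC* ≈ €4,400,815

Holding cost per unit per year at price C is H = 0.27·C.
Evaluate total cost at each tier's feasible EOQ or, if the EOQ is below the tier, at the tier's minimum quantity.
EOQ at €81.10 = 1104.6 (feasible in tier 1): TC = 56,370×€81.10 + (56,370/1104.6)×237 + (1104.6/2)×0.27×€81.10 = €4,595,795.31.
EOQ at €77.54 = 1129.7 < 2300, so use break Q=2300: TC = 56,370×€77.54 + (56,370/2300.0)×237 + (2300.0/2)×0.27×€77.54 = €4,400,814.53.
Lowest total cost among the candidates is at Q = 2300.0.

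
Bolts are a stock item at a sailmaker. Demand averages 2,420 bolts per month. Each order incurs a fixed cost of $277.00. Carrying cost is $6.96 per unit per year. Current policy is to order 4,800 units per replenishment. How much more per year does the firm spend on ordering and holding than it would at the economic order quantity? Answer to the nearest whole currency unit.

Extra cost ≈ $7,798 per year

Annual demand D = 2,420 × 12 = 29,040.
EOQ = √(2DS/H) = √(2 × 29,040 × 277 / 6.96) ≈ 1520.37.
Cost at Q* = (D/Q*)S + (Q*/2)H = √(2DSH) ≈ $10,581.76.
Cost at Q = 4,800: (29,040/4,800)×277 + (4,800/2)×6.96 = $1,675.85 + $16,704.00 = $18,379.85.
Excess = $18,379.85 − $10,581.76 = $7,798.09.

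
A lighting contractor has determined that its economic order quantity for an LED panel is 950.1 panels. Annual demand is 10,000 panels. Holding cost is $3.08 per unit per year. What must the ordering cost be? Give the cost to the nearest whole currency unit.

S ≈ $139

Squaring Q* = √(2DS/H) gives Q*² = 2DS/H.
From Q* = √(2DS/H): S = Q*²H / (2D) = 950.1² × 3.08 / (2 × 10,000) = 139.0143.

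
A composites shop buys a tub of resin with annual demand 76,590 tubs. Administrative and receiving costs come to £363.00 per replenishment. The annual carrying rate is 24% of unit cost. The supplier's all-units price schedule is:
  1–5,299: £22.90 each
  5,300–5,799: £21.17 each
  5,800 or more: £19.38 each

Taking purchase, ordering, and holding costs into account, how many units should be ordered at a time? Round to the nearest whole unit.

Holding cost per unit per year at price C is H = 0.24·C.
Candidates are each tier's EOQ (if it falls in that tier) and each price-break quantity.
EOQ at £22.90 = 3180.8 (feasible in tier 1): TC = 76,590×£22.90 + (76,590/3180.8)×363 + (3180.8/2)×0.24×£22.90 = £1,771,392.46.
EOQ at £21.17 = 3308.2 < 5300, so use break Q=5300: TC = 76,590×£21.17 + (76,590/5300.0)×363 + (5300.0/2)×0.24×£21.17 = £1,640,120.11.
EOQ at £19.38 = 3457.6 < 5800, so use break Q=5800: TC = 76,590×£19.38 + (76,590/5800.0)×363 + (5800.0/2)×0.24×£19.38 = £1,502,596.16.
Lowest total cost is £1,502,596.16 at Q = 5800.0.

Q* ≈ 5,800 tubs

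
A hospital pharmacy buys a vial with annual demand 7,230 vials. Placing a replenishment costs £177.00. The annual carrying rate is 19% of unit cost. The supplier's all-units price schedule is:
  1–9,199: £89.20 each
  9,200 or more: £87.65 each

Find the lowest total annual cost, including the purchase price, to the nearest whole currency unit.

TC* ≈ £651,502

Holding cost per unit per year at price C is H = 0.19·C.
Candidates are each tier's EOQ (if it falls in that tier) and each price-break quantity.
EOQ at £89.20 = 388.6 (feasible in tier 1): TC = 7,230×£89.20 + (7,230/388.6)×177 + (388.6/2)×0.19×£89.20 = £651,502.13.
EOQ at £87.65 = 392.0 < 9200, so use break Q=9200: TC = 7,230×£87.65 + (7,230/9200.0)×177 + (9200.0/2)×0.19×£87.65 = £710,454.70.
Lowest total cost among the candidates is at Q = 388.6.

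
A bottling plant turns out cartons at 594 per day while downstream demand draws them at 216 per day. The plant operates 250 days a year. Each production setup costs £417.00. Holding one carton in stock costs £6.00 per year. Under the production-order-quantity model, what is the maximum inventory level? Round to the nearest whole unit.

I_max ≈ 2,186 cartons

Annual demand D = 216 × 250 = 54,000.
Production build-up factor (1 − d/p) = 1 − 216/594 = 0.6364.
Q* = √(2DS / (H(1 − d/p))) = √(2 × 54,000 × 417 / (6 × 0.6364)).
= √(45,036,000 / 3.8182) ≈ 3434.406.
Maximum inventory = Q*(1 − d/p) = 3434.406 × 0.6364 ≈ 2185.531.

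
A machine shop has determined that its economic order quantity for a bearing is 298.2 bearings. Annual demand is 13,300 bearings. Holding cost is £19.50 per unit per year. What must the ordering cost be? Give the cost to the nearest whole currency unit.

S ≈ £65

Squaring Q* = √(2DS/H) gives Q*² = 2DS/H.
From Q* = √(2DS/H): S = Q*²H / (2D) = 298.2² × 19.5 / (2 × 13,300) = 65.1881.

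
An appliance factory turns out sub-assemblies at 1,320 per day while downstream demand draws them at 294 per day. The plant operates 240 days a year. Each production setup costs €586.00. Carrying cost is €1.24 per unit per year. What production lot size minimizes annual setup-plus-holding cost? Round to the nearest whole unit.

Annual demand D = 294 × 240 = 70,560.
Production build-up factor (1 − d/p) = 1 − 294/1,320 = 0.7773.
Q* = √(2DS / (H(1 − d/p))) = √(2 × 70,560 × 586 / (1.24 × 0.7773)).
= √(82,696,320 / 0.9638) ≈ 9262.869.

Q* ≈ 9,263 sub-assemblies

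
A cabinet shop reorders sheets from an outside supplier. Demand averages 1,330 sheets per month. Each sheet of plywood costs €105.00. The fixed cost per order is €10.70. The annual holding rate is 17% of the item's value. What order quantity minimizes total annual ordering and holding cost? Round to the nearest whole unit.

Q* ≈ 138 sheets

Annual demand D = 1,330 × 12 = 15,960.
Holding cost H = 0.17 × €105.00 = €17.8500 per unit per year.
EOQ = √(2DS / H) = √(2 × 15,960 × 10.7 / 17.85).
= √(341,544 / 17.85) = √19,134.1176 ≈ 138.326.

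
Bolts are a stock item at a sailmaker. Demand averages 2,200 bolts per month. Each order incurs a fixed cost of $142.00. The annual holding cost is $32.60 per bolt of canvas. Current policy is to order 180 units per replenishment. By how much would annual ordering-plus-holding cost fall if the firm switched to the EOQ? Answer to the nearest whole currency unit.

Extra cost ≈ $8,127 per year

Annual demand D = 2,200 × 12 = 26,400.
EOQ = √(2DS/H) = √(2 × 26,400 × 142 / 32.6) ≈ 479.57.
Cost at Q* = (D/Q*)S + (Q*/2)H = √(2DSH) ≈ $15,633.99.
Cost at Q = 180: (26,400/180)×142 + (180/2)×32.6 = $20,826.67 + $2,934.00 = $23,760.67.
Excess = $23,760.67 − $15,633.99 = $8,126.67.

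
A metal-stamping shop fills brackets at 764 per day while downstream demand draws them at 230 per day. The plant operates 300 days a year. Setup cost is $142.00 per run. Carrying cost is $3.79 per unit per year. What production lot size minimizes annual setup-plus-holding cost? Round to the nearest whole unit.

Q* ≈ 2,720 brackets

Annual demand D = 230 × 300 = 69,000.
Production build-up factor (1 − d/p) = 1 − 230/764 = 0.6990.
Q* = √(2DS / (H(1 − d/p))) = √(2 × 69,000 × 142 / (3.79 × 0.6990)).
= √(19,596,000 / 2.649) ≈ 2719.820.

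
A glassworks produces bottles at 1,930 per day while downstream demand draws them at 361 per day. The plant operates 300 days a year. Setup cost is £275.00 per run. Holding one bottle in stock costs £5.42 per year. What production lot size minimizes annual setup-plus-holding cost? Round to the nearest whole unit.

Annual demand D = 361 × 300 = 108,300.
Production build-up factor (1 − d/p) = 1 − 361/1,930 = 0.8130.
Q* = √(2DS / (H(1 − d/p))) = √(2 × 108,300 × 275 / (5.42 × 0.8130)).
= √(59,565,000 / 4.4062) ≈ 3676.742.

Q* ≈ 3,677 bottles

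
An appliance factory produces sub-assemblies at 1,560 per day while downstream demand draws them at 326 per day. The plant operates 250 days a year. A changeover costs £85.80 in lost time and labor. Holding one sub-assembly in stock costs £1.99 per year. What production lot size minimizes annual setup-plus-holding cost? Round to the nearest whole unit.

Q* ≈ 2,981 sub-assemblies

Annual demand D = 326 × 250 = 81,500.
Production build-up factor (1 − d/p) = 1 − 326/1,560 = 0.7910.
Q* = √(2DS / (H(1 − d/p))) = √(2 × 81,500 × 85.8 / (1.99 × 0.7910)).
= √(13,985,400 / 1.5741) ≈ 2980.682.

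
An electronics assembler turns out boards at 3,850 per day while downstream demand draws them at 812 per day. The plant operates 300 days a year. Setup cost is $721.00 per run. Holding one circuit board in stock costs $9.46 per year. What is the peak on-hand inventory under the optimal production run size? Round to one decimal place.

I_max ≈ 5,413.0 boards

Annual demand D = 812 × 300 = 243,600.
Production build-up factor (1 − d/p) = 1 − 812/3,850 = 0.7891.
Q* = √(2DS / (H(1 − d/p))) = √(2 × 243,600 × 721 / (9.46 × 0.7891)).
= √(351,271,200 / 7.4648) ≈ 6859.812.
Maximum inventory = Q*(1 − d/p) = 6859.812 × 0.7891 ≈ 5413.015.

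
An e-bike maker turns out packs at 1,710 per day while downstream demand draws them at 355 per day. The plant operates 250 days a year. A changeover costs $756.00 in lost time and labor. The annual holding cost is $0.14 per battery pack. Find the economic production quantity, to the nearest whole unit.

Q* ≈ 34,780 packs

Annual demand D = 355 × 250 = 88,750.
Production build-up factor (1 − d/p) = 1 − 355/1,710 = 0.7924.
Q* = √(2DS / (H(1 − d/p))) = √(2 × 88,750 × 756 / (0.14 × 0.7924)).
= √(134,190,000 / 0.1109) ≈ 34779.591.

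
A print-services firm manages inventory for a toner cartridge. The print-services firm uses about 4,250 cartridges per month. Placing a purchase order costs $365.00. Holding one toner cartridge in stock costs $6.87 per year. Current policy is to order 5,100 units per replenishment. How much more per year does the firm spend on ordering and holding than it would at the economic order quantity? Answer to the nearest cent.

Annual demand D = 4,250 × 12 = 51,000.
EOQ = √(2DS/H) = √(2 × 51,000 × 365 / 6.87) ≈ 2327.92.
Cost at Q* = (D/Q*)S + (Q*/2)H = √(2DSH) ≈ $15,992.81.
Cost at Q = 5,100: (51,000/5,100)×365 + (5,100/2)×6.87 = $3,650.00 + $17,518.50 = $21,168.50.
Excess = $21,168.50 − $15,992.81 = $5,175.69.

Extra cost ≈ $5,175.69 per year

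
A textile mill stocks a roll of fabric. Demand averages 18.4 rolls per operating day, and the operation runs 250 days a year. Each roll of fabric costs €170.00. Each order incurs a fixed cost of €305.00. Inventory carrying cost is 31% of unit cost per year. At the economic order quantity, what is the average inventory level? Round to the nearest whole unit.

Average inventory ≈ 115 rolls

Annual demand D = 18.4 × 250 = 4,600.
Holding cost H = 0.31 × €170.00 = €52.7000 per unit per year.
EOQ = √(2DS/H) = √(2 × 4,600 × 305 / 52.7) ≈ 230.75.
Average inventory = Q*/2 ≈ 230.75 / 2 = 115.374.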